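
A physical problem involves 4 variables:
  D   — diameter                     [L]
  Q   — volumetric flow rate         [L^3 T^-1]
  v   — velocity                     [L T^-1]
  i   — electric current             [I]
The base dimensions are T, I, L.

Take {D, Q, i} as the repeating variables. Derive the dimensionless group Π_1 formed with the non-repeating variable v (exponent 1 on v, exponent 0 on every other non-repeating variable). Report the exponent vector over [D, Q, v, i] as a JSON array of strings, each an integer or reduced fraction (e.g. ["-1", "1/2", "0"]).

["2", "-1", "1", "0"]

Write exponents as rows T,I,L / cols D,Q,v,i:
  T: [ 0 -1 -1  0]
  I: [ 0  0  0  1]
  L: [ 1  3  1  0]
Row reduction gives pivot columns D,Q,i; rank = 3
Pivot set = {D,Q,i}, free = {v}
RREF:
  r0: [   1    0   -2    0]
  r1: [   0    1    1    0]
  r2: [   0    0    0    1]
Fix exponent of v at 1; solve each RREF row for its pivot's exponent:
  r0: exp(D) + (-2)·1 = 0 ⇒ exp(D) = 2
  r1: exp(Q) + (1)·1 = 0 ⇒ exp(Q) = -1
  r2: exp(i) + (0)·1 = 0 ⇒ exp(i) = 0
Π_1 = D^2 · Q^-1 · v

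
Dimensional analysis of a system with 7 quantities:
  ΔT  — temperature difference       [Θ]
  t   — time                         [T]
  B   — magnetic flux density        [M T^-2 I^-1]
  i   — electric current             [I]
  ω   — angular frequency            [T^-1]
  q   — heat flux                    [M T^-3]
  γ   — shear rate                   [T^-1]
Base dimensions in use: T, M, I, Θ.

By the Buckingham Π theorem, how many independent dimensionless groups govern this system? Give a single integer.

3

Dimensional matrix (T×M×I×Θ by ΔT×t×B×i×ω×q×γ):
  T: [ 0  1 -2  0 -1 -3 -1]
  M: [ 0  0  1  0  0  1  0]
  I: [ 0  0 -1  1  0  0  0]
  Θ: [ 1  0  0  0  0  0  0]
Echelon form has 4 nonzero rows (pivots: ΔT,t,B,i)
7 vars − rank 4 = 3 Π groups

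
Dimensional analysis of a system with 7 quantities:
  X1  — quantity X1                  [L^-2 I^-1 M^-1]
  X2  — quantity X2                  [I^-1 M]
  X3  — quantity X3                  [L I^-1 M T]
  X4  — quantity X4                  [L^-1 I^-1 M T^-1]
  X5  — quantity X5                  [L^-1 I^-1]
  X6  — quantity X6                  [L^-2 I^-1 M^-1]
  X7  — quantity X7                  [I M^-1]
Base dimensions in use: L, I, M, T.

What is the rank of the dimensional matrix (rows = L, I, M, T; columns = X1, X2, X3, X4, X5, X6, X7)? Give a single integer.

Exponent matrix [L,I,M,T] × [X1,X2,X3,X4,X5,X6,X7]:
  L: [-2  0  1 -1 -1 -2  0]
  I: [-1 -1 -1 -1 -1 -1  1]
  M: [-1  1  1  1  0 -1 -1]
  T: [ 0  0  1 -1  0  0  0]
Row reduction gives pivot columns X1,X2,X3; rank = 3

3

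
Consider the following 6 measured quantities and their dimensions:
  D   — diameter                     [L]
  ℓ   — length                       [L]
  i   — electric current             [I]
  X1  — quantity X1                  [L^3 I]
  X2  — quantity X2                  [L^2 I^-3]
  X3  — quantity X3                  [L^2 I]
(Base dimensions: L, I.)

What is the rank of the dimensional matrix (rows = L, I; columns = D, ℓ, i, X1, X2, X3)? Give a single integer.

2

Exponent matrix [L,I] × [D,ℓ,i,X1,X2,X3]:
  L: [ 1  1  0  3  2  2]
  I: [ 0  0  1  1 -3  1]
Row reduction gives pivot columns D,i; rank = 2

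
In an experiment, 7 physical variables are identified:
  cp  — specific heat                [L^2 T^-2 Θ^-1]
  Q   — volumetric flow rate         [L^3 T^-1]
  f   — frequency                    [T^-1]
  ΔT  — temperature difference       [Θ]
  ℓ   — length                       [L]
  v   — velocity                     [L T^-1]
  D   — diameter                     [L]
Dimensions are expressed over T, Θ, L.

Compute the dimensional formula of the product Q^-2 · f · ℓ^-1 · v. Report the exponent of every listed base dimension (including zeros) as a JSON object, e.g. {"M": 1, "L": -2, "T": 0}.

Exponent matrix [T,Θ,L] × [cp,Q,f,ΔT,ℓ,v,D]:
  T: [-2 -1 -1  0  0 -1  0]
  Θ: [-1  0  0  1  0  0  0]
  L: [ 2  3  0  0  1  1  1]
  [T]: (-2)·-1+(1)·-1+(-1)·0+(1)·-1 = 0
  [Θ]: (-2)·0+(1)·0+(-1)·0+(1)·0 = 0
  [L]: (-2)·3+(1)·0+(-1)·1+(1)·1 = -6
⇒ L^-6

{"T": 0, "Θ": 0, "L": -6}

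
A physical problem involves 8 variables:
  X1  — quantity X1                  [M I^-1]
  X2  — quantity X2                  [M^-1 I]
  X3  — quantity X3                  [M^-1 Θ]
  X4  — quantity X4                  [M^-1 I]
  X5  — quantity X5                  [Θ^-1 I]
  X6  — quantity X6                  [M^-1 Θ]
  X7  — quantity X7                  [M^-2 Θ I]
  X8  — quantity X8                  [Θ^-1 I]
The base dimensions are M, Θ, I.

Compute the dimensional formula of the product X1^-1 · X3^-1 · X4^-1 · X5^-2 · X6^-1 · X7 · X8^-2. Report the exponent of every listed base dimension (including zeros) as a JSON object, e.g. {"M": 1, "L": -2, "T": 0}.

Write exponents as rows M,Θ,I / cols X1,X2,X3,X4,X5,X6,X7,X8:
  M: [ 1 -1 -1 -1  0 -1 -2  0]
  Θ: [ 0  0  1  0 -1  1  1 -1]
  I: [-1  1  0  1  1  0  1  1]
  [M]: (-1)·1+(-1)·-1+(-1)·-1+(-2)·0+(-1)·-1+(1)·-2+(-2)·0 = 0
  [Θ]: (-1)·0+(-1)·1+(-1)·0+(-2)·-1+(-1)·1+(1)·1+(-2)·-1 = 3
  [I]: (-1)·-1+(-1)·0+(-1)·1+(-2)·1+(-1)·0+(1)·1+(-2)·1 = -3
⇒ Θ^3 I^-3

{"M": 0, "Θ": 3, "I": -3}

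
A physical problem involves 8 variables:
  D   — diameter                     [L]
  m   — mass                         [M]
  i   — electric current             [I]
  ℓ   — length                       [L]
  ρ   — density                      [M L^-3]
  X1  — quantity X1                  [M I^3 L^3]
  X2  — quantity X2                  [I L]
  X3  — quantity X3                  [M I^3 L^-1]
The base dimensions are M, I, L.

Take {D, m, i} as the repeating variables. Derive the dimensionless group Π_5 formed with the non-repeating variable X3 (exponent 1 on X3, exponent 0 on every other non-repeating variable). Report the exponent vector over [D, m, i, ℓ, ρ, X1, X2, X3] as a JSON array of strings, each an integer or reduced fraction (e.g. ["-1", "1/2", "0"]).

["1", "-1", "-3", "0", "0", "0", "0", "1"]

Write exponents as rows M,I,L / cols D,m,i,ℓ,ρ,X1,X2,X3:
  M: [ 0  1  0  0  1  1  0  1]
  I: [ 0  0  1  0  0  3  1  3]
  L: [ 1  0  0  1 -3  3  1 -1]
RREF → pivots at {D,m,i} ⇒ r = 3
Repeat: D,m,i; free: ℓ,ρ,X1,X2,X3
RREF:
  r0: [   1    0    0    1   -3    3    1   -1]
  r1: [   0    1    0    0    1    1    0    1]
  r2: [   0    0    1    0    0    3    1    3]
Fix exponent of X3 at 1, ℓ at 0, ρ at 0, X1 at 0, X2 at 0; solve each RREF row for its pivot's exponent:
  r0: exp(D) + (-1)·1 = 0 ⇒ exp(D) = 1
  r1: exp(m) + (1)·1 = 0 ⇒ exp(m) = -1
  r2: exp(i) + (3)·1 = 0 ⇒ exp(i) = -3
Π_5 = D · m^-1 · i^-3 · X3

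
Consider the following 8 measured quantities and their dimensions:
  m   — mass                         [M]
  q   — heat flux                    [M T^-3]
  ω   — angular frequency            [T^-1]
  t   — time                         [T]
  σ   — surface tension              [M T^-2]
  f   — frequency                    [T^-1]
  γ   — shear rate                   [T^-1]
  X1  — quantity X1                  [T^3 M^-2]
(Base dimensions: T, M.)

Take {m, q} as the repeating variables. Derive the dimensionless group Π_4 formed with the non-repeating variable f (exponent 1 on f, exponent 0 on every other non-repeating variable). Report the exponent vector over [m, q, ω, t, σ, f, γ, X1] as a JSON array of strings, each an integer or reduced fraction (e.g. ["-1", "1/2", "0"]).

["1/3", "-1/3", "0", "0", "0", "1", "0", "0"]

Dimensional matrix (T×M by m×q×ω×t×σ×f×γ×X1):
  T: [ 0 -3 -1  1 -2 -1 -1  3]
  M: [ 1  1  0  0  1  0  0 -2]
Echelon form has 2 nonzero rows (pivots: m,q)
Pivot set = {m,q}, free = {ω,t,σ,f,γ,X1}
RREF:
  r0: [   1    0 -1/3  1/3  1/3 -1/3 -1/3   -1]
  r1: [   0    1  1/3 -1/3  2/3  1/3  1/3   -1]
Fix exponent of f at 1, ω at 0, t at 0, σ at 0, γ at 0, X1 at 0; solve each RREF row for its pivot's exponent:
  r0: exp(m) + (-1/3)·1 = 0 ⇒ exp(m) = 1/3
  r1: exp(q) + (1/3)·1 = 0 ⇒ exp(q) = -1/3
Π_4 = m^(1/3) · q^(-1/3) · f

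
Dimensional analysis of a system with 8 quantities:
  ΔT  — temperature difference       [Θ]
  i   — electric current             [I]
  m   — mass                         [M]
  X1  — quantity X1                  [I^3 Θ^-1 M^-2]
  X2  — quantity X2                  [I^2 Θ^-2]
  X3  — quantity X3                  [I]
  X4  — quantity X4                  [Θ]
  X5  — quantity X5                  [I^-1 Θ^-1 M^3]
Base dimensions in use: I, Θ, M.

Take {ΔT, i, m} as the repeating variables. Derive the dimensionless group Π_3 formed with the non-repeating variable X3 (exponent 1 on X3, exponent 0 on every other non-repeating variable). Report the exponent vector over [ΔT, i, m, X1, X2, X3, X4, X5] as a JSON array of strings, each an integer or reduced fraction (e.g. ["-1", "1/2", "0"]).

["0", "-1", "0", "0", "0", "1", "0", "0"]

Dimensional matrix (I×Θ×M by ΔT×i×m×X1×X2×X3×X4×X5):
  I: [ 0  1  0  3  2  1  0 -1]
  Θ: [ 1  0  0 -1 -2  0  1 -1]
  M: [ 0  0  1 -2  0  0  0  3]
RREF → pivots at {ΔT,i,m} ⇒ r = 3
Pivot set = {ΔT,i,m}, free = {X1,X2,X3,X4,X5}
RREF:
  r0: [   1    0    0   -1   -2    0    1   -1]
  r1: [   0    1    0    3    2    1    0   -1]
  r2: [   0    0    1   -2    0    0    0    3]
Fix exponent of X3 at 1, X1 at 0, X2 at 0, X4 at 0, X5 at 0; solve each RREF row for its pivot's exponent:
  r0: exp(ΔT) + (0)·1 = 0 ⇒ exp(ΔT) = 0
  r1: exp(i) + (1)·1 = 0 ⇒ exp(i) = -1
  r2: exp(m) + (0)·1 = 0 ⇒ exp(m) = 0
Π_3 = i^-1 · X3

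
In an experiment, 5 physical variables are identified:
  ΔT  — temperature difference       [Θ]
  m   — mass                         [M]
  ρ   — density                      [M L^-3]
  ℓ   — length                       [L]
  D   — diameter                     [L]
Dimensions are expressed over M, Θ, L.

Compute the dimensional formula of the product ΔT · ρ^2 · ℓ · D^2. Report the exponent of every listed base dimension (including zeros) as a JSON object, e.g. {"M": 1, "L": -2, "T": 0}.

Exponent matrix [M,Θ,L] × [ΔT,m,ρ,ℓ,D]:
  M: [ 0  1  1  0  0]
  Θ: [ 1  0  0  0  0]
  L: [ 0  0 -3  1  1]
  [M]: (1)·0+(2)·1+(1)·0+(2)·0 = 2
  [Θ]: (1)·1+(2)·0+(1)·0+(2)·0 = 1
  [L]: (1)·0+(2)·-3+(1)·1+(2)·1 = -3
⇒ M^2 Θ L^-3

{"M": 2, "Θ": 1, "L": -3}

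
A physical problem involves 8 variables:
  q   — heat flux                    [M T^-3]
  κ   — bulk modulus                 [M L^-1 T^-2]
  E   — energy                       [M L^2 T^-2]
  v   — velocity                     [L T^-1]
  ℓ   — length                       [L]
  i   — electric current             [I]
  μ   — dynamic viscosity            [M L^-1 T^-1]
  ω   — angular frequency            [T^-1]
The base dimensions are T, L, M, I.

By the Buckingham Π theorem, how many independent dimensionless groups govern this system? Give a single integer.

Exponent matrix [T,L,M,I] × [q,κ,E,v,ℓ,i,μ,ω]:
  T: [-3 -2 -2 -1  0  0 -1 -1]
  L: [ 0 -1  2  1  1  0 -1  0]
  M: [ 1  1  1  0  0  0  1  0]
  I: [ 0  0  0  0  0  1  0  0]
Row reduction gives pivot columns q,κ,E,i; rank = 4
n=8, r=4 ⇒ 4 dimensionless groups

4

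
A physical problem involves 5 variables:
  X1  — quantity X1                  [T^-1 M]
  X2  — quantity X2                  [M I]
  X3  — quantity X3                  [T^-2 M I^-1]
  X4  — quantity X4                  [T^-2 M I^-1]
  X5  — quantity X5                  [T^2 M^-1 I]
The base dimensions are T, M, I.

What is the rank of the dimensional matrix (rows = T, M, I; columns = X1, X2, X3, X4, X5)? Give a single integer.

Exponent matrix [T,M,I] × [X1,X2,X3,X4,X5]:
  T: [-1  0 -2 -2  2]
  M: [ 1  1  1  1 -1]
  I: [ 0  1 -1 -1  1]
Row reduction gives pivot columns X1,X2; rank = 2

2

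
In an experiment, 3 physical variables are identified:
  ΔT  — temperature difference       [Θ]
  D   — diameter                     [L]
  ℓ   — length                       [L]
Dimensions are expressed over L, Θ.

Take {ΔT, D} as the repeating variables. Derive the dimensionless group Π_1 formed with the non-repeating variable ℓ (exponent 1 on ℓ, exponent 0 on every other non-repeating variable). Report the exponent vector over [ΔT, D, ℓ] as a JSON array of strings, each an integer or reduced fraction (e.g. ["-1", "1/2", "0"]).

Write exponents as rows L,Θ / cols ΔT,D,ℓ:
  L: [ 0  1  1]
  Θ: [ 1  0  0]
RREF → pivots at {ΔT,D} ⇒ r = 2
Repeat: ΔT,D; free: ℓ
RREF:
  r0: [   1    0    0]
  r1: [   0    1    1]
Fix exponent of ℓ at 1; solve each RREF row for its pivot's exponent:
  r0: exp(ΔT) + (0)·1 = 0 ⇒ exp(ΔT) = 0
  r1: exp(D) + (1)·1 = 0 ⇒ exp(D) = -1
Π_1 = D^-1 · ℓ

["0", "-1", "1"]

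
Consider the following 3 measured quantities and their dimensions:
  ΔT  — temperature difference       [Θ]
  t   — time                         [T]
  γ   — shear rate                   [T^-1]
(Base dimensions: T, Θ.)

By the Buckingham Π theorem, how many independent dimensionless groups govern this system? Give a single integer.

1

Dimensional matrix (T×Θ by ΔT×t×γ):
  T: [ 0  1 -1]
  Θ: [ 1  0  0]
Row reduction gives pivot columns ΔT,t; rank = 2
3 vars − rank 2 = 1 Π group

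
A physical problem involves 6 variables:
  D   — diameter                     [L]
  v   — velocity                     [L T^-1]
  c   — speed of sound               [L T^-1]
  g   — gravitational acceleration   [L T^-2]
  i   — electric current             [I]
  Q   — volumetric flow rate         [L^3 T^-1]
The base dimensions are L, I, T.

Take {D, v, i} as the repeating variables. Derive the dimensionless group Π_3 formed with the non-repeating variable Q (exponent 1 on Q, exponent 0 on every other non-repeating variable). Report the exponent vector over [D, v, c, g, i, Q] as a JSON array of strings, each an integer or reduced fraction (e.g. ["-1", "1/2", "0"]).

Write exponents as rows L,I,T / cols D,v,c,g,i,Q:
  L: [ 1  1  1  1  0  3]
  I: [ 0  0  0  0  1  0]
  T: [ 0 -1 -1 -2  0 -1]
RREF → pivots at {D,v,i} ⇒ r = 3
Pivot set = {D,v,i}, free = {c,g,Q}
RREF:
  r0: [   1    0    0   -1    0    2]
  r1: [   0    1    1    2    0    1]
  r2: [   0    0    0    0    1    0]
Fix exponent of Q at 1, c at 0, g at 0; solve each RREF row for its pivot's exponent:
  r0: exp(D) + (2)·1 = 0 ⇒ exp(D) = -2
  r1: exp(v) + (1)·1 = 0 ⇒ exp(v) = -1
  r2: exp(i) + (0)·1 = 0 ⇒ exp(i) = 0
Π_3 = D^-2 · v^-1 · Q

["-2", "-1", "0", "0", "0", "1"]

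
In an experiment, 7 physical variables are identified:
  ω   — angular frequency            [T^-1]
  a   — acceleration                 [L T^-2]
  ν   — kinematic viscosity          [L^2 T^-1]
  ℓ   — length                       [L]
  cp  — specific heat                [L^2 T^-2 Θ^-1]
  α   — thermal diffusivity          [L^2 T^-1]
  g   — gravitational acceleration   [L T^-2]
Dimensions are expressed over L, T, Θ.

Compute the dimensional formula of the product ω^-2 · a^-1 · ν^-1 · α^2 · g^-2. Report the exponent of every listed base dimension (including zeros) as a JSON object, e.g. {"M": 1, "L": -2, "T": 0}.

{"L": -1, "T": 7, "Θ": 0}

Dimensional matrix (L×T×Θ by ω×a×ν×ℓ×cp×α×g):
  L: [ 0  1  2  1  2  2  1]
  T: [-1 -2 -1  0 -2 -1 -2]
  Θ: [ 0  0  0  0 -1  0  0]
  [L]: (-2)·0+(-1)·1+(-1)·2+(2)·2+(-2)·1 = -1
  [T]: (-2)·-1+(-1)·-2+(-1)·-1+(2)·-1+(-2)·-2 = 7
  [Θ]: (-2)·0+(-1)·0+(-1)·0+(2)·0+(-2)·0 = 0
⇒ L^-1 T^7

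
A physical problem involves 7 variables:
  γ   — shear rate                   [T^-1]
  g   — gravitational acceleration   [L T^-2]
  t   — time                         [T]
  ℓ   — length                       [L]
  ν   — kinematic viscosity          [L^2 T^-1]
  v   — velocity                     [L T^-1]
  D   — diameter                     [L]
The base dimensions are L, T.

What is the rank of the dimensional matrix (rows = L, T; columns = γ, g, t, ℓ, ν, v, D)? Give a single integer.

2

Exponent matrix [L,T] × [γ,g,t,ℓ,ν,v,D]:
  L: [ 0  1  0  1  2  1  1]
  T: [-1 -2  1  0 -1 -1  0]
RREF → pivots at {γ,g} ⇒ r = 2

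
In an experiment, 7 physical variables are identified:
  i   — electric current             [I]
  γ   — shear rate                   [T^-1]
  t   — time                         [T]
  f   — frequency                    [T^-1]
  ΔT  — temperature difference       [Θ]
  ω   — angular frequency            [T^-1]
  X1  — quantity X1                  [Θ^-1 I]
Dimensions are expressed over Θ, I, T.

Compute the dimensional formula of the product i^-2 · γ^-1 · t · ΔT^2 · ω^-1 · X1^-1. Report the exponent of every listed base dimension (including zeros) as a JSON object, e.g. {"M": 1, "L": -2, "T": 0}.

Write exponents as rows Θ,I,T / cols i,γ,t,f,ΔT,ω,X1:
  Θ: [ 0  0  0  0  1  0 -1]
  I: [ 1  0  0  0  0  0  1]
  T: [ 0 -1  1 -1  0 -1  0]
  [Θ]: (-2)·0+(-1)·0+(1)·0+(2)·1+(-1)·0+(-1)·-1 = 3
  [I]: (-2)·1+(-1)·0+(1)·0+(2)·0+(-1)·0+(-1)·1 = -3
  [T]: (-2)·0+(-1)·-1+(1)·1+(2)·0+(-1)·-1+(-1)·0 = 3
⇒ Θ^3 I^-3 T^3

{"Θ": 3, "I": -3, "T": 3}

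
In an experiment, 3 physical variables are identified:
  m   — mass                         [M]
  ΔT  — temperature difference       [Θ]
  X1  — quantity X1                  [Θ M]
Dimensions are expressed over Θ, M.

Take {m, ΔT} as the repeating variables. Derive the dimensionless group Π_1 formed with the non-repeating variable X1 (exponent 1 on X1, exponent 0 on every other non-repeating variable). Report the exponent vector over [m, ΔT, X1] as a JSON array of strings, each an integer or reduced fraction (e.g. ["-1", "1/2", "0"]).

["-1", "-1", "1"]

Write exponents as rows Θ,M / cols m,ΔT,X1:
  Θ: [ 0  1  1]
  M: [ 1  0  1]
RREF → pivots at {m,ΔT} ⇒ r = 2
Repeat: m,ΔT; free: X1
RREF:
  r0: [   1    0    1]
  r1: [   0    1    1]
Fix exponent of X1 at 1; solve each RREF row for its pivot's exponent:
  r0: exp(m) + (1)·1 = 0 ⇒ exp(m) = -1
  r1: exp(ΔT) + (1)·1 = 0 ⇒ exp(ΔT) = -1
Π_1 = m^-1 · ΔT^-1 · X1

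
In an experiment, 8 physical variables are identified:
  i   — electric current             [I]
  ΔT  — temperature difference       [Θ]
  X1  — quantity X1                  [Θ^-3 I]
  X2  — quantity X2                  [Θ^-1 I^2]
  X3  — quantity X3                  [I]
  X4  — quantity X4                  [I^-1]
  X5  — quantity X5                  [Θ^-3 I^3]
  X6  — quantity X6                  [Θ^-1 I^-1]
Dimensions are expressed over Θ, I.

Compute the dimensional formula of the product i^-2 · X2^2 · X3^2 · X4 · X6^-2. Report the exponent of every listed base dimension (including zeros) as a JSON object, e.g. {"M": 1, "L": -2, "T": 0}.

Exponent matrix [Θ,I] × [i,ΔT,X1,X2,X3,X4,X5,X6]:
  Θ: [ 0  1 -3 -1  0  0 -3 -1]
  I: [ 1  0  1  2  1 -1  3 -1]
  [Θ]: (-2)·0+(2)·-1+(2)·0+(1)·0+(-2)·-1 = 0
  [I]: (-2)·1+(2)·2+(2)·1+(1)·-1+(-2)·-1 = 5
⇒ I^5

{"Θ": 0, "I": 5}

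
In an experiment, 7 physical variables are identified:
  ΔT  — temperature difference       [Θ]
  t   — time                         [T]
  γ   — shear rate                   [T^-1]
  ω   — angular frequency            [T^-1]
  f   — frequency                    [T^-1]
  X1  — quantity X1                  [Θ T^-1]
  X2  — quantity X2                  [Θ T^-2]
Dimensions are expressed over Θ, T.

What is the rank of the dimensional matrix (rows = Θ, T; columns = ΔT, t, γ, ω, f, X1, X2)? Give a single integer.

Write exponents as rows Θ,T / cols ΔT,t,γ,ω,f,X1,X2:
  Θ: [ 1  0  0  0  0  1  1]
  T: [ 0  1 -1 -1 -1 -1 -2]
RREF → pivots at {ΔT,t} ⇒ r = 2

2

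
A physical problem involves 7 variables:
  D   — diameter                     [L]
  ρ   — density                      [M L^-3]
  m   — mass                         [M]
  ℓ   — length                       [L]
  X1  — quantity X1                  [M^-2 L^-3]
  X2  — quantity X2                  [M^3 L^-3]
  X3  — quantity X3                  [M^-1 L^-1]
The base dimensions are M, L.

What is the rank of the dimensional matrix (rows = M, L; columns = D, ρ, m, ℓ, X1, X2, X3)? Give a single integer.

2

Write exponents as rows M,L / cols D,ρ,m,ℓ,X1,X2,X3:
  M: [ 0  1  1  0 -2  3 -1]
  L: [ 1 -3  0  1 -3 -3 -1]
Echelon form has 2 nonzero rows (pivots: D,ρ)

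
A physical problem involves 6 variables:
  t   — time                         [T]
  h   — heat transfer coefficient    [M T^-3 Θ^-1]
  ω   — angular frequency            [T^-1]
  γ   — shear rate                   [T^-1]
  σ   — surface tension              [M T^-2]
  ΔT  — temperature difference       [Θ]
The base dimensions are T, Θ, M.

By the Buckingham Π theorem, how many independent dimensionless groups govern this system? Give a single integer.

Exponent matrix [T,Θ,M] × [t,h,ω,γ,σ,ΔT]:
  T: [ 1 -3 -1 -1 -2  0]
  Θ: [ 0 -1  0  0  0  1]
  M: [ 0  1  0  0  1  0]
Row reduction gives pivot columns t,h,σ; rank = 3
n=6, r=3 ⇒ 3 dimensionless groups

3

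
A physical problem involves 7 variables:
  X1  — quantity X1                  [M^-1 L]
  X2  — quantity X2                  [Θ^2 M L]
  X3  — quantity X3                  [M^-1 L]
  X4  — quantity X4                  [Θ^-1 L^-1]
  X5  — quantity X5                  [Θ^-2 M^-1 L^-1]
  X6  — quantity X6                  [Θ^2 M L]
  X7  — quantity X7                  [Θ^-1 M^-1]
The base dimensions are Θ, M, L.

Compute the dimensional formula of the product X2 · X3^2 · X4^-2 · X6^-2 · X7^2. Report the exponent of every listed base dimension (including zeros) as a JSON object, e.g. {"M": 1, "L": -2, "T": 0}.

Exponent matrix [Θ,M,L] × [X1,X2,X3,X4,X5,X6,X7]:
  Θ: [ 0  2  0 -1 -2  2 -1]
  M: [-1  1 -1  0 -1  1 -1]
  L: [ 1  1  1 -1 -1  1  0]
  [Θ]: (1)·2+(2)·0+(-2)·-1+(-2)·2+(2)·-1 = -2
  [M]: (1)·1+(2)·-1+(-2)·0+(-2)·1+(2)·-1 = -5
  [L]: (1)·1+(2)·1+(-2)·-1+(-2)·1+(2)·0 = 3
⇒ Θ^-2 M^-5 L^3

{"Θ": -2, "M": -5, "L": 3}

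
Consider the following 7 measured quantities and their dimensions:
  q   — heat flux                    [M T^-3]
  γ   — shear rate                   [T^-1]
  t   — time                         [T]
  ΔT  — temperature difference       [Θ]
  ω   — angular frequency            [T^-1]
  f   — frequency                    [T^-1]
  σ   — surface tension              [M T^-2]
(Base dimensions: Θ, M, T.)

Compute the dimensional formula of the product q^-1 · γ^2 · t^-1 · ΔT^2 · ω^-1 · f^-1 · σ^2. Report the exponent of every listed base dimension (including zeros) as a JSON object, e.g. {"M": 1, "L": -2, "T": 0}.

Write exponents as rows Θ,M,T / cols q,γ,t,ΔT,ω,f,σ:
  Θ: [ 0  0  0  1  0  0  0]
  M: [ 1  0  0  0  0  0  1]
  T: [-3 -1  1  0 -1 -1 -2]
  [Θ]: (-1)·0+(2)·0+(-1)·0+(2)·1+(-1)·0+(-1)·0+(2)·0 = 2
  [M]: (-1)·1+(2)·0+(-1)·0+(2)·0+(-1)·0+(-1)·0+(2)·1 = 1
  [T]: (-1)·-3+(2)·-1+(-1)·1+(2)·0+(-1)·-1+(-1)·-1+(2)·-2 = -2
⇒ Θ^2 M T^-2

{"Θ": 2, "M": 1, "T": -2}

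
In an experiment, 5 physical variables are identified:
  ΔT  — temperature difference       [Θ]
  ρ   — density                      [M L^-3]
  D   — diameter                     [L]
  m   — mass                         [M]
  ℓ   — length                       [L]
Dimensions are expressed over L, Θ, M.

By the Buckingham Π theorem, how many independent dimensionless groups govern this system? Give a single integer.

2

Write exponents as rows L,Θ,M / cols ΔT,ρ,D,m,ℓ:
  L: [ 0 -3  1  0  1]
  Θ: [ 1  0  0  0  0]
  M: [ 0  1  0  1  0]
RREF → pivots at {ΔT,ρ,D} ⇒ r = 3
Π count = n − r = 5 − 3 = 2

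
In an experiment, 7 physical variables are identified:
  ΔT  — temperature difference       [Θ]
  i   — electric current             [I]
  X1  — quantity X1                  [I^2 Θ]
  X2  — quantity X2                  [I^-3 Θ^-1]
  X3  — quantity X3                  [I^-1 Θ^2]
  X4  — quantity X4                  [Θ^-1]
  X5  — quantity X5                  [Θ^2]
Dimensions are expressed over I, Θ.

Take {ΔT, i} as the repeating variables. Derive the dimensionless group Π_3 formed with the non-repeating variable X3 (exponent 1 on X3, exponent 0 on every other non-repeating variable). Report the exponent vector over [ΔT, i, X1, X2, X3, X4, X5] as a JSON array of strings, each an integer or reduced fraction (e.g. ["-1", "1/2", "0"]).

["-2", "1", "0", "0", "1", "0", "0"]

Write exponents as rows I,Θ / cols ΔT,i,X1,X2,X3,X4,X5:
  I: [ 0  1  2 -3 -1  0  0]
  Θ: [ 1  0  1 -1  2 -1  2]
RREF → pivots at {ΔT,i} ⇒ r = 2
Pivot set = {ΔT,i}, free = {X1,X2,X3,X4,X5}
RREF:
  r0: [   1    0    1   -1    2   -1    2]
  r1: [   0    1    2   -3   -1    0    0]
Fix exponent of X3 at 1, X1 at 0, X2 at 0, X4 at 0, X5 at 0; solve each RREF row for its pivot's exponent:
  r0: exp(ΔT) + (2)·1 = 0 ⇒ exp(ΔT) = -2
  r1: exp(i) + (-1)·1 = 0 ⇒ exp(i) = 1
Π_3 = ΔT^-2 · i · X3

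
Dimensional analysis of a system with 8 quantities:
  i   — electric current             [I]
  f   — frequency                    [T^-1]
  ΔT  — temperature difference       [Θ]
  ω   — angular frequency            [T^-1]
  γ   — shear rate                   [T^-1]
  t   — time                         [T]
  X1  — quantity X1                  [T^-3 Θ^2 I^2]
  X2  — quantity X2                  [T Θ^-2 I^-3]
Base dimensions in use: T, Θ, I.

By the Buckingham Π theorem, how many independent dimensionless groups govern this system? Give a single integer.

Dimensional matrix (T×Θ×I by i×f×ΔT×ω×γ×t×X1×X2):
  T: [ 0 -1  0 -1 -1  1 -3  1]
  Θ: [ 0  0  1  0  0  0  2 -2]
  I: [ 1  0  0  0  0  0  2 -3]
RREF → pivots at {i,f,ΔT} ⇒ r = 3
Π count = n − r = 8 − 3 = 5

5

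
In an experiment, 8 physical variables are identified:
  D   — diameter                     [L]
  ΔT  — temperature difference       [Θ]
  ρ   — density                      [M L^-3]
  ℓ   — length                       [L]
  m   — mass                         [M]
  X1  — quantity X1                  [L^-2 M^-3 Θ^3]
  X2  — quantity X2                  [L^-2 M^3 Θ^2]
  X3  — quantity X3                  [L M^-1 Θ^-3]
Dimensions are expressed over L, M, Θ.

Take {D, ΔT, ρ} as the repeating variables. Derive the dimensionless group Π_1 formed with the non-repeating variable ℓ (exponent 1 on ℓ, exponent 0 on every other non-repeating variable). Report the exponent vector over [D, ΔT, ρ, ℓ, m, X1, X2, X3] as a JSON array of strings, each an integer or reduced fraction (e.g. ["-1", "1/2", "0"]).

Exponent matrix [L,M,Θ] × [D,ΔT,ρ,ℓ,m,X1,X2,X3]:
  L: [ 1  0 -3  1  0 -2 -2  1]
  M: [ 0  0  1  0  1 -3  3 -1]
  Θ: [ 0  1  0  0  0  3  2 -3]
Row reduction gives pivot columns D,ΔT,ρ; rank = 3
Pivot set = {D,ΔT,ρ}, free = {ℓ,m,X1,X2,X3}
RREF:
  r0: [   1    0    0    1    3  -11    7   -2]
  r1: [   0    1    0    0    0    3    2   -3]
  r2: [   0    0    1    0    1   -3    3   -1]
Fix exponent of ℓ at 1, m at 0, X1 at 0, X2 at 0, X3 at 0; solve each RREF row for its pivot's exponent:
  r0: exp(D) + (1)·1 = 0 ⇒ exp(D) = -1
  r1: exp(ΔT) + (0)·1 = 0 ⇒ exp(ΔT) = 0
  r2: exp(ρ) + (0)·1 = 0 ⇒ exp(ρ) = 0
Π_1 = D^-1 · ℓ

["-1", "0", "0", "1", "0", "0", "0", "0"]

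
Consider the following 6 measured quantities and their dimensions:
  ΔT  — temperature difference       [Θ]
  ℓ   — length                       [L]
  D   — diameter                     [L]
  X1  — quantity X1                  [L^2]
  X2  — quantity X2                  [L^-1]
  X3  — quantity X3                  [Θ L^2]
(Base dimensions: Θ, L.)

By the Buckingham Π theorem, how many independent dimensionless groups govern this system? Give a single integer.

4

Exponent matrix [Θ,L] × [ΔT,ℓ,D,X1,X2,X3]:
  Θ: [ 1  0  0  0  0  1]
  L: [ 0  1  1  2 -1  2]
Row reduction gives pivot columns ΔT,ℓ; rank = 2
6 vars − rank 2 = 4 Π groups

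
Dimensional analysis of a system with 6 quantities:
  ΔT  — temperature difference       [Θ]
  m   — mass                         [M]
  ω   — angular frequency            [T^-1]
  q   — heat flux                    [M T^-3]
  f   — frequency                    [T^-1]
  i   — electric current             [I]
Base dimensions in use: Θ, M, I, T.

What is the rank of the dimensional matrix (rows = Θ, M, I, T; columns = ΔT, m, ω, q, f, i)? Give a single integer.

Dimensional matrix (Θ×M×I×T by ΔT×m×ω×q×f×i):
  Θ: [ 1  0  0  0  0  0]
  M: [ 0  1  0  1  0  0]
  I: [ 0  0  0  0  0  1]
  T: [ 0  0 -1 -3 -1  0]
Echelon form has 4 nonzero rows (pivots: ΔT,m,ω,i)

4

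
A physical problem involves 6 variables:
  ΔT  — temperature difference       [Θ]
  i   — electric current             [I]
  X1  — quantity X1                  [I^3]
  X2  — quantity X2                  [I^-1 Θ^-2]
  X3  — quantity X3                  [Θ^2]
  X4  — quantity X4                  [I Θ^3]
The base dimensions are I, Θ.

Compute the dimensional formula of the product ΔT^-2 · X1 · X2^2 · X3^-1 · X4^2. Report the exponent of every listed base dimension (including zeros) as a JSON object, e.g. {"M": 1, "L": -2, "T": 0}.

Exponent matrix [I,Θ] × [ΔT,i,X1,X2,X3,X4]:
  I: [ 0  1  3 -1  0  1]
  Θ: [ 1  0  0 -2  2  3]
  [I]: (-2)·0+(1)·3+(2)·-1+(-1)·0+(2)·1 = 3
  [Θ]: (-2)·1+(1)·0+(2)·-2+(-1)·2+(2)·3 = -2
⇒ I^3 Θ^-2

{"I": 3, "Θ": -2}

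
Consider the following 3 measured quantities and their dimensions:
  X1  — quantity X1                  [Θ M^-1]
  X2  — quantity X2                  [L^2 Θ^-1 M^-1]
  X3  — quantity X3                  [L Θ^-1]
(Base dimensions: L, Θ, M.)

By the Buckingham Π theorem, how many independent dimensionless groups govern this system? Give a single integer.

1

Dimensional matrix (L×Θ×M by X1×X2×X3):
  L: [ 0  2  1]
  Θ: [ 1 -1 -1]
  M: [-1 -1  0]
Row reduction gives pivot columns X1,X2; rank = 2
n=3, r=2 ⇒ 1 dimensionless group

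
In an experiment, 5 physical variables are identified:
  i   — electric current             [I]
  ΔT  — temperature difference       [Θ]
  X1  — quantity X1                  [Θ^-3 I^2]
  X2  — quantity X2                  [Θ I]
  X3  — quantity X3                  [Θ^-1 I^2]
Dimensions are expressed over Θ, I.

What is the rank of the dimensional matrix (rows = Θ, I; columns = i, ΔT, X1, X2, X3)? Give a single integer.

2

Dimensional matrix (Θ×I by i×ΔT×X1×X2×X3):
  Θ: [ 0  1 -3  1 -1]
  I: [ 1  0  2  1  2]
Echelon form has 2 nonzero rows (pivots: i,ΔT)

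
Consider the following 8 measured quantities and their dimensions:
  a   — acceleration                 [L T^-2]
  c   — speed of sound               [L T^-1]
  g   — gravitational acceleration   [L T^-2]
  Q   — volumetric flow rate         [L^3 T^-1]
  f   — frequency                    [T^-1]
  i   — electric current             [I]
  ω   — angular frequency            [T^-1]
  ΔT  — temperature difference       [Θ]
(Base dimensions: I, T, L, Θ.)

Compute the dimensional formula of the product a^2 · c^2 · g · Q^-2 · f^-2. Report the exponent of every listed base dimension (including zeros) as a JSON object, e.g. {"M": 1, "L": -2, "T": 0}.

Dimensional matrix (I×T×L×Θ by a×c×g×Q×f×i×ω×ΔT):
  I: [ 0  0  0  0  0  1  0  0]
  T: [-2 -1 -2 -1 -1  0 -1  0]
  L: [ 1  1  1  3  0  0  0  0]
  Θ: [ 0  0  0  0  0  0  0  1]
  [I]: (2)·0+(2)·0+(1)·0+(-2)·0+(-2)·0 = 0
  [T]: (2)·-2+(2)·-1+(1)·-2+(-2)·-1+(-2)·-1 = -4
  [L]: (2)·1+(2)·1+(1)·1+(-2)·3+(-2)·0 = -1
  [Θ]: (2)·0+(2)·0+(1)·0+(-2)·0+(-2)·0 = 0
⇒ T^-4 L^-1

{"I": 0, "T": -4, "L": -1, "Θ": 0}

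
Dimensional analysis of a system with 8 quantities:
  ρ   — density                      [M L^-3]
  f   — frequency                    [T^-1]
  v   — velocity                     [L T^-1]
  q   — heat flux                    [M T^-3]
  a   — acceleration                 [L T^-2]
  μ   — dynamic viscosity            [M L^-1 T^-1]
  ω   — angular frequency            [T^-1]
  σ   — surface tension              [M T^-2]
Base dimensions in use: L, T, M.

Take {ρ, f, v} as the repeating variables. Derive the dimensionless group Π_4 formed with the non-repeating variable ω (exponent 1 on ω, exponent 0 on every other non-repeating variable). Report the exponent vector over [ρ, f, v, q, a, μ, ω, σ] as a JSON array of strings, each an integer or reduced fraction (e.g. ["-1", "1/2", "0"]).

Dimensional matrix (L×T×M by ρ×f×v×q×a×μ×ω×σ):
  L: [-3  0  1  0  1 -1  0  0]
  T: [ 0 -1 -1 -3 -2 -1 -1 -2]
  M: [ 1  0  0  1  0  1  0  1]
Row reduction gives pivot columns ρ,f,v; rank = 3
Pivot set = {ρ,f,v}, free = {q,a,μ,ω,σ}
RREF:
  r0: [   1    0    0    1    0    1    0    1]
  r1: [   0    1    0    0    1   -1    1   -1]
  r2: [   0    0    1    3    1    2    0    3]
Fix exponent of ω at 1, q at 0, a at 0, μ at 0, σ at 0; solve each RREF row for its pivot's exponent:
  r0: exp(ρ) + (0)·1 = 0 ⇒ exp(ρ) = 0
  r1: exp(f) + (1)·1 = 0 ⇒ exp(f) = -1
  r2: exp(v) + (0)·1 = 0 ⇒ exp(v) = 0
Π_4 = f^-1 · ω

["0", "-1", "0", "0", "0", "0", "1", "0"]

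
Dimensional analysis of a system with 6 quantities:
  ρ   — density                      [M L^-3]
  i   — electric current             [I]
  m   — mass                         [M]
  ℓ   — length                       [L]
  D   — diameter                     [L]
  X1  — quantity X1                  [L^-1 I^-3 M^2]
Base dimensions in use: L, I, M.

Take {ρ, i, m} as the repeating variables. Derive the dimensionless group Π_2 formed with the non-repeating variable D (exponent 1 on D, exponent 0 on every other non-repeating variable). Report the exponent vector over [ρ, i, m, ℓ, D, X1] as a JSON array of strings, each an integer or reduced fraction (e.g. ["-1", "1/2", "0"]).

["1/3", "0", "-1/3", "0", "1", "0"]

Exponent matrix [L,I,M] × [ρ,i,m,ℓ,D,X1]:
  L: [-3  0  0  1  1 -1]
  I: [ 0  1  0  0  0 -3]
  M: [ 1  0  1  0  0  2]
Row reduction gives pivot columns ρ,i,m; rank = 3
Pivot set = {ρ,i,m}, free = {ℓ,D,X1}
RREF:
  r0: [   1    0    0 -1/3 -1/3  1/3]
  r1: [   0    1    0    0    0   -3]
  r2: [   0    0    1  1/3  1/3  5/3]
Fix exponent of D at 1, ℓ at 0, X1 at 0; solve each RREF row for its pivot's exponent:
  r0: exp(ρ) + (-1/3)·1 = 0 ⇒ exp(ρ) = 1/3
  r1: exp(i) + (0)·1 = 0 ⇒ exp(i) = 0
  r2: exp(m) + (1/3)·1 = 0 ⇒ exp(m) = -1/3
Π_2 = ρ^(1/3) · m^(-1/3) · D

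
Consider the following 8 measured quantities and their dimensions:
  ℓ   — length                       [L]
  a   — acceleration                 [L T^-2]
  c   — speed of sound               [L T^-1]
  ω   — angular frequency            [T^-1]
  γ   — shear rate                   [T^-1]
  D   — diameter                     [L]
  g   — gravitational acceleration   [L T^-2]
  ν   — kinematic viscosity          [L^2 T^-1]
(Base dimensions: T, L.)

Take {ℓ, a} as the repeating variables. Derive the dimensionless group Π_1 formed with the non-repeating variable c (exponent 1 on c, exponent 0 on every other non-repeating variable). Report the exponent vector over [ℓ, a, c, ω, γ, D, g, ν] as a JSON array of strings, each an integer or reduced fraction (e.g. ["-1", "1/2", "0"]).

Exponent matrix [T,L] × [ℓ,a,c,ω,γ,D,g,ν]:
  T: [ 0 -2 -1 -1 -1  0 -2 -1]
  L: [ 1  1  1  0  0  1  1  2]
Echelon form has 2 nonzero rows (pivots: ℓ,a)
Repeat: ℓ,a; free: c,ω,γ,D,g,ν
RREF:
  r0: [   1    0  1/2 -1/2 -1/2    1    0  3/2]
  r1: [   0    1  1/2  1/2  1/2    0    1  1/2]
Fix exponent of c at 1, ω at 0, γ at 0, D at 0, g at 0, ν at 0; solve each RREF row for its pivot's exponent:
  r0: exp(ℓ) + (1/2)·1 = 0 ⇒ exp(ℓ) = -1/2
  r1: exp(a) + (1/2)·1 = 0 ⇒ exp(a) = -1/2
Π_1 = ℓ^(-1/2) · a^(-1/2) · c

["-1/2", "-1/2", "1", "0", "0", "0", "0", "0"]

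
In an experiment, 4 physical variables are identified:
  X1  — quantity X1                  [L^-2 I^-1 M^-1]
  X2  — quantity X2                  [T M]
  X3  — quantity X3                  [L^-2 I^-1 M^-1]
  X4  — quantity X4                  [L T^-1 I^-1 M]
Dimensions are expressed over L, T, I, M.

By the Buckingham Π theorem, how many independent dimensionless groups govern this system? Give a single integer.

Dimensional matrix (L×T×I×M by X1×X2×X3×X4):
  L: [-2  0 -2  1]
  T: [ 0  1  0 -1]
  I: [-1  0 -1 -1]
  M: [-1  1 -1  1]
Echelon form has 3 nonzero rows (pivots: X1,X2,X4)
n=4, r=3 ⇒ 1 dimensionless group

1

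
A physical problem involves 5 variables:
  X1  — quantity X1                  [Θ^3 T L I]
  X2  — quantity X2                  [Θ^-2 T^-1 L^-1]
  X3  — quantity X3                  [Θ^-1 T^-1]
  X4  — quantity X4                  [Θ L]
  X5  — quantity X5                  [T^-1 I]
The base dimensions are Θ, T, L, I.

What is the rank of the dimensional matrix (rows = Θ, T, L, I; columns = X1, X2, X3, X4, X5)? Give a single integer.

3

Write exponents as rows Θ,T,L,I / cols X1,X2,X3,X4,X5:
  Θ: [ 3 -2 -1  1  0]
  T: [ 1 -1 -1  0 -1]
  L: [ 1 -1  0  1  0]
  I: [ 1  0  0  0  1]
RREF → pivots at {X1,X2,X3} ⇒ r = 3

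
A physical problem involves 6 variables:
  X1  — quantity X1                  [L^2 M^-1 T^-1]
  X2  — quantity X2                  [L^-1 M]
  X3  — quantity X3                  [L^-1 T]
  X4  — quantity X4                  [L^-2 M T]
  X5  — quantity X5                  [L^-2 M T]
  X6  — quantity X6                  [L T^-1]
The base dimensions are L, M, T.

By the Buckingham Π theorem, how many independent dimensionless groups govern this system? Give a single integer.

Write exponents as rows L,M,T / cols X1,X2,X3,X4,X5,X6:
  L: [ 2 -1 -1 -2 -2  1]
  M: [-1  1  0  1  1  0]
  T: [-1  0  1  1  1 -1]
Row reduction gives pivot columns X1,X2; rank = 2
6 vars − rank 2 = 4 Π groups

4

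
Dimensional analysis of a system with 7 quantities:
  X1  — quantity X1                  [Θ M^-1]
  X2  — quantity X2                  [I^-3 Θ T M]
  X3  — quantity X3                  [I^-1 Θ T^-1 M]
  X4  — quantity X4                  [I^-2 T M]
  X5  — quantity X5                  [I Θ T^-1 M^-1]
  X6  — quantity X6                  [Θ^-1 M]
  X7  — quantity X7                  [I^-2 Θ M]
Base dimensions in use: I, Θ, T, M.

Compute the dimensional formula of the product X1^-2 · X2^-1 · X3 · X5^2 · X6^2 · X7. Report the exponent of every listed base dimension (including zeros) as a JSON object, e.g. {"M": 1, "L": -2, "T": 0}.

{"I": 2, "Θ": -1, "T": -4, "M": 3}

Dimensional matrix (I×Θ×T×M by X1×X2×X3×X4×X5×X6×X7):
  I: [ 0 -3 -1 -2  1  0 -2]
  Θ: [ 1  1  1  0  1 -1  1]
  T: [ 0  1 -1  1 -1  0  0]
  M: [-1  1  1  1 -1  1  1]
  [I]: (-2)·0+(-1)·-3+(1)·-1+(2)·1+(2)·0+(1)·-2 = 2
  [Θ]: (-2)·1+(-1)·1+(1)·1+(2)·1+(2)·-1+(1)·1 = -1
  [T]: (-2)·0+(-1)·1+(1)·-1+(2)·-1+(2)·0+(1)·0 = -4
  [M]: (-2)·-1+(-1)·1+(1)·1+(2)·-1+(2)·1+(1)·1 = 3
⇒ I^2 Θ^-1 T^-4 M^3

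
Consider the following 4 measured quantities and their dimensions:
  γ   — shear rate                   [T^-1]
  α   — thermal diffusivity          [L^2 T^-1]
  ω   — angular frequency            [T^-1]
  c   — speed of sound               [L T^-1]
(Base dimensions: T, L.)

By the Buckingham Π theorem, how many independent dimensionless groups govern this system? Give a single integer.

2

Exponent matrix [T,L] × [γ,α,ω,c]:
  T: [-1 -1 -1 -1]
  L: [ 0  2  0  1]
Row reduction gives pivot columns γ,α; rank = 2
Π count = n − r = 4 − 2 = 2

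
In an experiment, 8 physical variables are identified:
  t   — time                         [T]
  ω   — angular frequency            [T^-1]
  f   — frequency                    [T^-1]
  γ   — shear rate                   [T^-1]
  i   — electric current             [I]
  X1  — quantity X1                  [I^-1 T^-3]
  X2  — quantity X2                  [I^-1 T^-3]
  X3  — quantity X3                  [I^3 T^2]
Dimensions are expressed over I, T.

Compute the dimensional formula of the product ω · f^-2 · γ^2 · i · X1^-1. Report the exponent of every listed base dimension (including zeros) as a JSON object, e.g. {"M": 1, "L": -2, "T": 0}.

{"I": 2, "T": 2}

Write exponents as rows I,T / cols t,ω,f,γ,i,X1,X2,X3:
  I: [ 0  0  0  0  1 -1 -1  3]
  T: [ 1 -1 -1 -1  0 -3 -3  2]
  [I]: (1)·0+(-2)·0+(2)·0+(1)·1+(-1)·-1 = 2
  [T]: (1)·-1+(-2)·-1+(2)·-1+(1)·0+(-1)·-3 = 2
⇒ I^2 T^2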